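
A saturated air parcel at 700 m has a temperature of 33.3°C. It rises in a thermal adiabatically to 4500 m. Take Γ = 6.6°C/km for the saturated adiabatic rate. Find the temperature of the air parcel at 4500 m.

8.22°C

700 → 4500 m (saturated adiabatic, 6.6°C/km): ΔT = -6.6 × 3.8 = -25.08°C → T = 8.22°C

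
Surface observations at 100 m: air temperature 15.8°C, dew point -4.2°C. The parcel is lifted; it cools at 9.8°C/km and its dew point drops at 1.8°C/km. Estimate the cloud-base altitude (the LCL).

2600 m

T and T_d converge at 9.8 − 1.8 = 8°C per km
Height above start = (15.8 − (-4.2)) / 8 = 2.5 km
LCL altitude = 100 m + 2500 m = 2600 m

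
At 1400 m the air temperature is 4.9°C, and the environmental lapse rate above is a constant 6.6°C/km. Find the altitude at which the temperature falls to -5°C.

Height above start = (4.9 − (-5)) / 6.6 = 1.5 km
Altitude = 1400 m + 1500 m = 2900 m

2900 m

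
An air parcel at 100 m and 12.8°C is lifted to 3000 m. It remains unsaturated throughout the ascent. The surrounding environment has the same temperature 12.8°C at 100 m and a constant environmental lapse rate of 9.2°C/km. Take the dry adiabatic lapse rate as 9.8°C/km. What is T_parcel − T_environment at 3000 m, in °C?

Parcel:
  From 100 m to 3000 m (dry): cools by 9.8 × 2.9 = 28.42°C, giving -15.62°C.
Environment:
  From 100 m to 3000 m (environment): cools by 9.2 × 2.9 = 26.68°C, giving -13.88°C.
T_parcel − T_env = -15.62 − (-13.88) = -1.74°C

-1.74°C (parcel cooler than environment)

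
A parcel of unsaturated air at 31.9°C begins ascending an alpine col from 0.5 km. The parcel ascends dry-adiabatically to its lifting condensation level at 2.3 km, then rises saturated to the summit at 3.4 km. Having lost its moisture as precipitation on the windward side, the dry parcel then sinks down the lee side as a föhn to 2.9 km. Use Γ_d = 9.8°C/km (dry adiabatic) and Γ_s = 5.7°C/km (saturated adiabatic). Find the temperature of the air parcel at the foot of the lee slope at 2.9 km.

500 → 2300 m (dry, 9.8°C/km): ΔT = -9.8 × 1.8 = -17.64°C → T = 14.26°C
2300 → 3400 m (saturated, 5.7°C/km): ΔT = -5.7 × 1.1 = -6.27°C → T = 7.99°C
3400 → 2900 m (dry descent, 9.8°C/km): ΔT = +9.8 × 0.5 = +4.9°C → T = 12.89°C

12.89°C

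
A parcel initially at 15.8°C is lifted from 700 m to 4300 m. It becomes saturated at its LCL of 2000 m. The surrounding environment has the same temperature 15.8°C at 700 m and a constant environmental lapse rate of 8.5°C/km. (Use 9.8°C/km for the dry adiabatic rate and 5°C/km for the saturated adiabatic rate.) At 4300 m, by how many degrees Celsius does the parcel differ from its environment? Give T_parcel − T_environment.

Parcel:
  Dry to 2000 m: -9.8 × 1.3 km = -12.74°C, so T = 3.06°C.
  Saturated to 4300 m: -5 × 2.3 km = -11.5°C, so T = -8.44°C.
Environment:
  Environment to 4300 m: -8.5 × 3.6 km = -30.6°C, so T = -14.8°C.
T_parcel − T_env = -8.44 − (-14.8) = +6.36°C

+6.36°C (parcel warmer than environment)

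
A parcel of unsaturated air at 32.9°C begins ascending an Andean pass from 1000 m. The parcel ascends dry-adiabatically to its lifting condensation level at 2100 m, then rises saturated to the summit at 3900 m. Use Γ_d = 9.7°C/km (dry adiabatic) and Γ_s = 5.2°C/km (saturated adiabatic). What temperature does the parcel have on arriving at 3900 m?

12.87°C

1000–2100 m, dry: Δz = 1.1 km ⇒ ΔT = -10.67°C; T = 22.23°C
2100–3900 m, saturated: Δz = 1.8 km ⇒ ΔT = -9.36°C; T = 12.87°C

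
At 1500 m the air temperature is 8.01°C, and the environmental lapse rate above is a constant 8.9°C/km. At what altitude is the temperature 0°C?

Height above start = (8.01 − 0) / 8.9 = 0.9 km
Altitude = 1500 m + 900 m = 2400 m

2400 m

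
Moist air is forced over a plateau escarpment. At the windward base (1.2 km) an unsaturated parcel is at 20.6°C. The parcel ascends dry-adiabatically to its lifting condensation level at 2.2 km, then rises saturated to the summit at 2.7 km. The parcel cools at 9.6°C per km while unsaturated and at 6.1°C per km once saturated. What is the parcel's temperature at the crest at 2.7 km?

From 1200 m to 2200 m (dry): cools by 9.6 × 1 = 9.6°C, giving 11°C.
From 2200 m to 2700 m (saturated): cools by 6.1 × 0.5 = 3.05°C, giving 7.95°C.

7.95°C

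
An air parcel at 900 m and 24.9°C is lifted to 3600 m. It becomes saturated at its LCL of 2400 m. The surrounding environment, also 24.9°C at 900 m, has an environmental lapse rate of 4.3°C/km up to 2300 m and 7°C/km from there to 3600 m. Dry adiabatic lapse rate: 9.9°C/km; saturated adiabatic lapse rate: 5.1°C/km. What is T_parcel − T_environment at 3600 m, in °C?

-5.85°C (parcel cooler than environment)

Parcel:
  900–2400 m, dry: Δz = 1.5 km ⇒ ΔT = -14.85°C; T = 10.05°C
  2400–3600 m, saturated: Δz = 1.2 km ⇒ ΔT = -6.12°C; T = 3.93°C
Environment:
  900–2300 m, environment, lower layer: Δz = 1.4 km ⇒ ΔT = -6.02°C; T = 18.88°C
  2300–3600 m, environment, upper layer: Δz = 1.3 km ⇒ ΔT = -9.1°C; T = 9.78°C
T_parcel − T_env = 3.93 − 9.78 = -5.85°C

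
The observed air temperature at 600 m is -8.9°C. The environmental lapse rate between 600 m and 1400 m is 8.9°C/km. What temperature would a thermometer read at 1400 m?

600 → 1400 m (environmental, 8.9°C/km): ΔT = -8.9 × 0.8 = -7.12°C → T = -16.02°C

-16.02°C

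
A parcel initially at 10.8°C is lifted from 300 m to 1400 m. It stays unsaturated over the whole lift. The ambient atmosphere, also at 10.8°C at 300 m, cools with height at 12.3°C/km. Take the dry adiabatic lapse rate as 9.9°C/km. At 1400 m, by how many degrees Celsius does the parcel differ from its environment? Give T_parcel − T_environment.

Parcel:
  300–1400 m, dry: Δz = 1.1 km ⇒ ΔT = -10.89°C; T = -0.09°C
Environment:
  300–1400 m, environment: Δz = 1.1 km ⇒ ΔT = -13.53°C; T = -2.73°C
T_parcel − T_env = -0.09 − (-2.73) = +2.64°C

+2.64°C (parcel warmer than environment)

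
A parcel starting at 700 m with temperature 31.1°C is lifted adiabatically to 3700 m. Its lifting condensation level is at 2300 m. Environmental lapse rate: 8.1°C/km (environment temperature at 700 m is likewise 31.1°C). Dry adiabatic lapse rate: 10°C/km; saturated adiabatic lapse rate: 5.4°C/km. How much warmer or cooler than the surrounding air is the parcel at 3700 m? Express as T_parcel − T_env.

+0.74°C (parcel warmer than environment)

Parcel:
  Dry to 2300 m: -10 × 1.6 km = -16°C, so T = 15.1°C.
  Saturated to 3700 m: -5.4 × 1.4 km = -7.56°C, so T = 7.54°C.
Environment:
  Environment to 3700 m: -8.1 × 3 km = -24.3°C, so T = 6.8°C.
T_parcel − T_env = 7.54 − 6.8 = +0.74°C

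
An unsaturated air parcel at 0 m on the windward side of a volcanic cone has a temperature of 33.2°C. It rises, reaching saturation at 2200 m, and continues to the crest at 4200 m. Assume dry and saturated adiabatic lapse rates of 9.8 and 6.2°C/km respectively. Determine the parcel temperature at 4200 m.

From 0 m to 2200 m (dry): cools by 9.8 × 2.2 = 21.56°C, giving 11.64°C.
From 2200 m to 4200 m (saturated): cools by 6.2 × 2 = 12.4°C, giving -0.76°C.

-0.76°C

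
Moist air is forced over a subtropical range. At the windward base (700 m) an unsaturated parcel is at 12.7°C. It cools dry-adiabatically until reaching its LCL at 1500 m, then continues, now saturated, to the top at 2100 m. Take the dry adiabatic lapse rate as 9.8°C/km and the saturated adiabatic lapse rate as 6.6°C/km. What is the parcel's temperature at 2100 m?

0.9°C

700 → 1500 m (dry, 9.8°C/km): ΔT = -9.8 × 0.8 = -7.84°C → T = 4.86°C
1500 → 2100 m (saturated, 6.6°C/km): ΔT = -6.6 × 0.6 = -3.96°C → T = 0.9°C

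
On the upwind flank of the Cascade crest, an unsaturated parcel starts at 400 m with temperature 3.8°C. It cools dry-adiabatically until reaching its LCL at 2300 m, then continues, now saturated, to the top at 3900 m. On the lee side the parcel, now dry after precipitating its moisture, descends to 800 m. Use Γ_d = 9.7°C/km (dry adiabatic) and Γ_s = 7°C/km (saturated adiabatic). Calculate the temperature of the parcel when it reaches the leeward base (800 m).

4.24°C

From 400 m to 2300 m (dry): cools by 9.7 × 1.9 = 18.43°C, giving -14.63°C.
From 2300 m to 3900 m (saturated): cools by 7 × 1.6 = 11.2°C, giving -25.83°C.
From 3900 m to 800 m (dry descent): warms by 9.7 × 3.1 = 30.07°C, giving 4.24°C.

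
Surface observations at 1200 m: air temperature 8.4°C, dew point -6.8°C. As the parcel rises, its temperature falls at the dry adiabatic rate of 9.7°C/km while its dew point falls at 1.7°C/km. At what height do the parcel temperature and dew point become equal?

3100 m

T and T_d converge at 9.7 − 1.7 = 8°C per km
Height above start = (8.4 − (-6.8)) / 8 = 1.9 km
LCL altitude = 1200 m + 1900 m = 3100 m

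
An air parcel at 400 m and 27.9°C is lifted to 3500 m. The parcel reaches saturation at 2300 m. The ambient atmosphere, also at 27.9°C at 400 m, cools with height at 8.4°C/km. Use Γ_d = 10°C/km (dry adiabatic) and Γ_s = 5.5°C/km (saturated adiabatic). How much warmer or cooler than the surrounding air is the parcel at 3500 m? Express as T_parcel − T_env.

Parcel:
  Dry to 2300 m: -10 × 1.9 km = -19°C, so T = 8.9°C.
  Saturated to 3500 m: -5.5 × 1.2 km = -6.6°C, so T = 2.3°C.
Environment:
  Environment to 3500 m: -8.4 × 3.1 km = -26.04°C, so T = 1.86°C.
T_parcel − T_env = 2.3 − 1.86 = +0.44°C

+0.44°C (parcel warmer than environment)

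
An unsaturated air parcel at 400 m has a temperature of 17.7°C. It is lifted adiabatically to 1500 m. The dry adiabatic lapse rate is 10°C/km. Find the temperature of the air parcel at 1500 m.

6.7°C

400–1500 m, dry adiabatic: Δz = 1.1 km ⇒ ΔT = -11°C; T = 6.7°C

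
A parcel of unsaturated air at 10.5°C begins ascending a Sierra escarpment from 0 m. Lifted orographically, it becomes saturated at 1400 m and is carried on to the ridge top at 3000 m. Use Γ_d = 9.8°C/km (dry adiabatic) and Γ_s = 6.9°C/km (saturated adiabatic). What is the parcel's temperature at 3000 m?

0–1400 m, dry: Δz = 1.4 km ⇒ ΔT = -13.72°C; T = -3.22°C
1400–3000 m, saturated: Δz = 1.6 km ⇒ ΔT = -11.04°C; T = -14.26°C

-14.26°C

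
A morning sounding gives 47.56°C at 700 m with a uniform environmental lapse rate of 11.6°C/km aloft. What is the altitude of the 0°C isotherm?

Height above start = (47.56 − 0) / 11.6 = 4.1 km
Altitude = 700 m + 4100 m = 4800 m

4800 m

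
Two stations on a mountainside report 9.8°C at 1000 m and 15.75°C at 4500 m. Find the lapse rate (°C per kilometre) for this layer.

-1.7°C/km

Γ = −ΔT/Δz = (9.8 − 15.75) / (4500 − 1000) m
  = -5.95°C / 3.5 km = -1.7°C/km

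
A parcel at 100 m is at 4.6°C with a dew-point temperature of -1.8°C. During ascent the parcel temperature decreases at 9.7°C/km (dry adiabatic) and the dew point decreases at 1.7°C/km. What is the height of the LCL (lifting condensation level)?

T and T_d converge at 9.7 − 1.7 = 8°C per km
Height above start = (4.6 − (-1.8)) / 8 = 0.8 km
LCL altitude = 100 m + 800 m = 900 m

900 m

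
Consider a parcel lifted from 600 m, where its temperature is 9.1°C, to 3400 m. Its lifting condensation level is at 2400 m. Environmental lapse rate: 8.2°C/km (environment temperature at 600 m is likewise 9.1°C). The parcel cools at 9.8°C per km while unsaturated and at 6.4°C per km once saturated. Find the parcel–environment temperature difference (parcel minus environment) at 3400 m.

Parcel:
  600–2400 m, dry: Δz = 1.8 km ⇒ ΔT = -17.64°C; T = -8.54°C
  2400–3400 m, saturated: Δz = 1 km ⇒ ΔT = -6.4°C; T = -14.94°C
Environment:
  600–3400 m, environment: Δz = 2.8 km ⇒ ΔT = -22.96°C; T = -13.86°C
T_parcel − T_env = -14.94 − (-13.86) = -1.08°C

-1.08°C (parcel cooler than environment)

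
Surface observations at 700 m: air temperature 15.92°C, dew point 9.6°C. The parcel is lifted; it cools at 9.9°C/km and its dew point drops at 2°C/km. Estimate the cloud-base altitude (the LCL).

T and T_d converge at 9.9 − 2 = 7.9°C per km
Height above start = (15.92 − 9.6) / 7.9 = 0.8 km
LCL altitude = 700 m + 800 m = 1500 m

1500 m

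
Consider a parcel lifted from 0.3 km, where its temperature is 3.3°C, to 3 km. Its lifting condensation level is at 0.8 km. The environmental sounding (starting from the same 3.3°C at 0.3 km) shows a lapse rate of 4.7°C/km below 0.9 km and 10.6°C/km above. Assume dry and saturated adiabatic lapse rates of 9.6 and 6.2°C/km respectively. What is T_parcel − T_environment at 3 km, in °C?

Parcel:
  From 300 m to 800 m (dry): cools by 9.6 × 0.5 = 4.8°C, giving -1.5°C.
  From 800 m to 3000 m (saturated): cools by 6.2 × 2.2 = 13.64°C, giving -15.14°C.
Environment:
  From 300 m to 900 m (environment, lower layer): cools by 4.7 × 0.6 = 2.82°C, giving 0.48°C.
  From 900 m to 3000 m (environment, upper layer): cools by 10.6 × 2.1 = 22.26°C, giving -21.78°C.
T_parcel − T_env = -15.14 − (-21.78) = +6.64°C

+6.64°C (parcel warmer than environment)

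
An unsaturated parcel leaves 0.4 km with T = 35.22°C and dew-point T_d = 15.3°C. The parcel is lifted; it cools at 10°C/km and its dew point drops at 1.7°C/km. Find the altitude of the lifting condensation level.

T and T_d converge at 10 − 1.7 = 8.3°C per km
Height above start = (35.22 − 15.3) / 8.3 = 2.4 km
LCL altitude = 400 m + 2400 m = 2800 m

2.8 km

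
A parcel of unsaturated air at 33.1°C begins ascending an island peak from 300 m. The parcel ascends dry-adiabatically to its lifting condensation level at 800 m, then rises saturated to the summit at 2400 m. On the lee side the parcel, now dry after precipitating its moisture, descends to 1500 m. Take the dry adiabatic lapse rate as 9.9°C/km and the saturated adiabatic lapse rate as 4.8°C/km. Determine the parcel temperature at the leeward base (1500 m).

29.38°C

300–800 m, dry: Δz = 0.5 km ⇒ ΔT = -4.95°C; T = 28.15°C
800–2400 m, saturated: Δz = 1.6 km ⇒ ΔT = -7.68°C; T = 20.47°C
2400–1500 m, dry descent: Δz = 0.9 km ⇒ ΔT = +8.91°C; T = 29.38°C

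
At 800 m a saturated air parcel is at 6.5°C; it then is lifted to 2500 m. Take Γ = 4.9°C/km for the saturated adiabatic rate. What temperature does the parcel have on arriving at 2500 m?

800 → 2500 m (saturated adiabatic, 4.9°C/km): ΔT = -4.9 × 1.7 = -8.33°C → T = -1.83°C

-1.83°C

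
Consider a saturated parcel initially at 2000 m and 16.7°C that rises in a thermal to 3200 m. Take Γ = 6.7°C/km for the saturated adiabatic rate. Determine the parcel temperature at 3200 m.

8.66°C

2000–3200 m, saturated adiabatic: Δz = 1.2 km ⇒ ΔT = -8.04°C; T = 8.66°C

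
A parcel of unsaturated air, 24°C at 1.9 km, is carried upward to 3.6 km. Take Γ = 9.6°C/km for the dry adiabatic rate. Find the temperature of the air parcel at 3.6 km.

7.68°C

1900 → 3600 m (dry adiabatic, 9.6°C/km): ΔT = -9.6 × 1.7 = -16.32°C → T = 7.68°C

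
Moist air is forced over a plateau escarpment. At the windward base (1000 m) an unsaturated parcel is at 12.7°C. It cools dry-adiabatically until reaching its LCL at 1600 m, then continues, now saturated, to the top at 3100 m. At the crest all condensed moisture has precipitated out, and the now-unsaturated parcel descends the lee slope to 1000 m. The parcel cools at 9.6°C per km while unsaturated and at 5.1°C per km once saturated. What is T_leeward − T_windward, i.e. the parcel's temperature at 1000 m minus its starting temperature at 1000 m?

+6.75°C

1000 → 1600 m (dry, 9.6°C/km): ΔT = -9.6 × 0.6 = -5.76°C → T = 6.94°C
1600 → 3100 m (saturated, 5.1°C/km): ΔT = -5.1 × 1.5 = -7.65°C → T = -0.71°C
3100 → 1000 m (dry descent, 9.6°C/km): ΔT = +9.6 × 2.1 = +20.16°C → T = 19.45°C
Net change vs windward start: 19.45 − 12.7 = +6.75°C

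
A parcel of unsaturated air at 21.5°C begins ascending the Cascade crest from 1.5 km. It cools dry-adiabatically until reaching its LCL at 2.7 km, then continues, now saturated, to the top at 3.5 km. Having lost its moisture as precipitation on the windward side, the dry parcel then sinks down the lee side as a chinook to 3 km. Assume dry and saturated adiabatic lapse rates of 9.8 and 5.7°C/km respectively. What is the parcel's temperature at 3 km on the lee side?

Dry to 2700 m: -9.8 × 1.2 km = -11.76°C, so T = 9.74°C.
Saturated to 3500 m: -5.7 × 0.8 km = -4.56°C, so T = 5.18°C.
Dry descent to 3000 m: +9.8 × 0.5 km = +4.9°C, so T = 10.08°C.

10.08°C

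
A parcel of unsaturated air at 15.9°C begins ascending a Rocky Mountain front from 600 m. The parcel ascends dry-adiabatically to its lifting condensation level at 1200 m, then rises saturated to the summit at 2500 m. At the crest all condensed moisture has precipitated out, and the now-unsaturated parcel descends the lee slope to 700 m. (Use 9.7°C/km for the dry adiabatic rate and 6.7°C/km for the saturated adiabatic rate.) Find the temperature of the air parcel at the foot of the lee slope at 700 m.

From 600 m to 1200 m (dry): cools by 9.7 × 0.6 = 5.82°C, giving 10.08°C.
From 1200 m to 2500 m (saturated): cools by 6.7 × 1.3 = 8.71°C, giving 1.37°C.
From 2500 m to 700 m (dry descent): warms by 9.7 × 1.8 = 17.46°C, giving 18.83°C.

18.83°C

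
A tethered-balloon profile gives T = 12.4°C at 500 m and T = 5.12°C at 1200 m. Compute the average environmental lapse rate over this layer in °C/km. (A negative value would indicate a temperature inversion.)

10.4°C/km

Γ = −ΔT/Δz = (12.4 − 5.12) / (1200 − 500) m
  = 7.28°C / 0.7 km = 10.4°C/km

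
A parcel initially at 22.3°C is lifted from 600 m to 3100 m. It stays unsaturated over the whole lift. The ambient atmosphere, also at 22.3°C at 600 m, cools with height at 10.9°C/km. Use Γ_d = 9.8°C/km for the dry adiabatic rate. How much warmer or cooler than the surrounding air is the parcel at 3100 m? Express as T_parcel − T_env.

+2.75°C (parcel warmer than environment)

Parcel:
  600–3100 m, dry: Δz = 2.5 km ⇒ ΔT = -24.5°C; T = -2.2°C
Environment:
  600–3100 m, environment: Δz = 2.5 km ⇒ ΔT = -27.25°C; T = -4.95°C
T_parcel − T_env = -2.2 − (-4.95) = +2.75°C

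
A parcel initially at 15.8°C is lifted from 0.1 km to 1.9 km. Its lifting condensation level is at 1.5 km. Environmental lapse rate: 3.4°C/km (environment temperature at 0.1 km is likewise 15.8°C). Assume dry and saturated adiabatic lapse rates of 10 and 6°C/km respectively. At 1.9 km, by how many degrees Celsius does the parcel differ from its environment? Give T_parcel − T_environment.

-10.28°C (parcel cooler than environment)

Parcel:
  Dry to 1500 m: -10 × 1.4 km = -14°C, so T = 1.8°C.
  Saturated to 1900 m: -6 × 0.4 km = -2.4°C, so T = -0.6°C.
Environment:
  Environment to 1900 m: -3.4 × 1.8 km = -6.12°C, so T = 9.68°C.
T_parcel − T_env = -0.6 − 9.68 = -10.28°C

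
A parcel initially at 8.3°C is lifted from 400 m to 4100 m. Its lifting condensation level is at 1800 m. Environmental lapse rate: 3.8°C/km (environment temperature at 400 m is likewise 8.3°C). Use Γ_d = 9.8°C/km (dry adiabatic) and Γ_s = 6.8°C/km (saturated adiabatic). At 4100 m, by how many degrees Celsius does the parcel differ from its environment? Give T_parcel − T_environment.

-15.3°C (parcel cooler than environment)

Parcel:
  Dry to 1800 m: -9.8 × 1.4 km = -13.72°C, so T = -5.42°C.
  Saturated to 4100 m: -6.8 × 2.3 km = -15.64°C, so T = -21.06°C.
Environment:
  Environment to 4100 m: -3.8 × 3.7 km = -14.06°C, so T = -5.76°C.
T_parcel − T_env = -21.06 − (-5.76) = -15.3°C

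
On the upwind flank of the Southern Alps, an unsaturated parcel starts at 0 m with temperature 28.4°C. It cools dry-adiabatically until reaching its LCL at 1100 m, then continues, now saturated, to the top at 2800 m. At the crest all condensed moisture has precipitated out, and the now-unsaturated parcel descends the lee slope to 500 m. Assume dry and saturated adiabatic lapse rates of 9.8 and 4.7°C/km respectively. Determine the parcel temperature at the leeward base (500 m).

32.17°C

From 0 m to 1100 m (dry): cools by 9.8 × 1.1 = 10.78°C, giving 17.62°C.
From 1100 m to 2800 m (saturated): cools by 4.7 × 1.7 = 7.99°C, giving 9.63°C.
From 2800 m to 500 m (dry descent): warms by 9.8 × 2.3 = 22.54°C, giving 32.17°C.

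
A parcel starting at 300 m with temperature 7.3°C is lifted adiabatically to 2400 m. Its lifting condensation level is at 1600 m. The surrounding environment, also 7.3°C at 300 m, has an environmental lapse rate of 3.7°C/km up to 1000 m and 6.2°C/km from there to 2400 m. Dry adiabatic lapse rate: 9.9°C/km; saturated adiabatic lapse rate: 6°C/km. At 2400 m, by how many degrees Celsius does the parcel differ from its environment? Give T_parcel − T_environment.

Parcel:
  300 → 1600 m (dry, 9.9°C/km): ΔT = -9.9 × 1.3 = -12.87°C → T = -5.57°C
  1600 → 2400 m (saturated, 6°C/km): ΔT = -6 × 0.8 = -4.8°C → T = -10.37°C
Environment:
  300 → 1000 m (environment, lower layer, 3.7°C/km): ΔT = -3.7 × 0.7 = -2.59°C → T = 4.71°C
  1000 → 2400 m (environment, upper layer, 6.2°C/km): ΔT = -6.2 × 1.4 = -8.68°C → T = -3.97°C
T_parcel − T_env = -10.37 − (-3.97) = -6.4°C

-6.4°C (parcel cooler than environment)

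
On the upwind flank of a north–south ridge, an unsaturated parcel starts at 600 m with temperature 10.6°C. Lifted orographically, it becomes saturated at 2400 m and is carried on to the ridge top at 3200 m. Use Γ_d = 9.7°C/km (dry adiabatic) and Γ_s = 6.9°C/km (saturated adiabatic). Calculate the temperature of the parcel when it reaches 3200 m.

-12.38°C

Dry to 2400 m: -9.7 × 1.8 km = -17.46°C, so T = -6.86°C.
Saturated to 3200 m: -6.9 × 0.8 km = -5.52°C, so T = -12.38°C.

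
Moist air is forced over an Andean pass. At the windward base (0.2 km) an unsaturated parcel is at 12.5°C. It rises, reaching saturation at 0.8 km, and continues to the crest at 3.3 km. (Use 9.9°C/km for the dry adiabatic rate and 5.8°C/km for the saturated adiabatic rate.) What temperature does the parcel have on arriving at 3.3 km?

-7.94°C

From 200 m to 800 m (dry): cools by 9.9 × 0.6 = 5.94°C, giving 6.56°C.
From 800 m to 3300 m (saturated): cools by 5.8 × 2.5 = 14.5°C, giving -7.94°C.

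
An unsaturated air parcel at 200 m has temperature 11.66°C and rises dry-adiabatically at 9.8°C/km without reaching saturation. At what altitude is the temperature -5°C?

Height above start = (11.66 − (-5)) / 9.8 = 1.7 km
Altitude = 200 m + 1700 m = 1900 m

1900 m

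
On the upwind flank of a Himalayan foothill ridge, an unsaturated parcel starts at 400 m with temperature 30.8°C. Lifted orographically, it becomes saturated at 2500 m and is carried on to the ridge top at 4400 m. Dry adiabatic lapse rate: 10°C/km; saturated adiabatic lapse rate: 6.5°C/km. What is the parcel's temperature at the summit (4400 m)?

From 400 m to 2500 m (dry): cools by 10 × 2.1 = 21°C, giving 9.8°C.
From 2500 m to 4400 m (saturated): cools by 6.5 × 1.9 = 12.35°C, giving -2.55°C.

-2.55°C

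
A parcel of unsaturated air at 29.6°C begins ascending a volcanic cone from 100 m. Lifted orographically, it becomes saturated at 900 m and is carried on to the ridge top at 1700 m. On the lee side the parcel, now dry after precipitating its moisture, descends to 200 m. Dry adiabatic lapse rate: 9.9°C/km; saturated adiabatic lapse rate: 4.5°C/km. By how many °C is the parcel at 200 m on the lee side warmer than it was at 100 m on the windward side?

100–900 m, dry: Δz = 0.8 km ⇒ ΔT = -7.92°C; T = 21.68°C
900–1700 m, saturated: Δz = 0.8 km ⇒ ΔT = -3.6°C; T = 18.08°C
1700–200 m, dry descent: Δz = 1.5 km ⇒ ΔT = +14.85°C; T = 32.93°C
Net change vs windward start: 32.93 − 29.6 = +3.33°C

+3.33°C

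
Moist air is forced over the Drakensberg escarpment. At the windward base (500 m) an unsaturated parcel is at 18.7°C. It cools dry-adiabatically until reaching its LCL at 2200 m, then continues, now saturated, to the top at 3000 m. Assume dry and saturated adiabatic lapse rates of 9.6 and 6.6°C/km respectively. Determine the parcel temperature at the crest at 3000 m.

-2.9°C

From 500 m to 2200 m (dry): cools by 9.6 × 1.7 = 16.32°C, giving 2.38°C.
From 2200 m to 3000 m (saturated): cools by 6.6 × 0.8 = 5.28°C, giving -2.9°C.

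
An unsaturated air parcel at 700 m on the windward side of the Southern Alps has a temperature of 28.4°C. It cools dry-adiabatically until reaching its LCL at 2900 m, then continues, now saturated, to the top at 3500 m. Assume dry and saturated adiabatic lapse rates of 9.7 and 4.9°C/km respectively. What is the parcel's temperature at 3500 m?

Dry to 2900 m: -9.7 × 2.2 km = -21.34°C, so T = 7.06°C.
Saturated to 3500 m: -4.9 × 0.6 km = -2.94°C, so T = 4.12°C.

4.12°C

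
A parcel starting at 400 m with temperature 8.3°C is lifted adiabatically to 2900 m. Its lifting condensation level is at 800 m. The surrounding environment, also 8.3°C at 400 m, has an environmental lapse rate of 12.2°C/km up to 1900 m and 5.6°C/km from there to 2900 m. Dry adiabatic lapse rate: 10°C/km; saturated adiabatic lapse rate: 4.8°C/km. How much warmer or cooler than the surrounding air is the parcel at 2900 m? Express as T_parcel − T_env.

+9.82°C (parcel warmer than environment)

Parcel:
  Dry to 800 m: -10 × 0.4 km = -4°C, so T = 4.3°C.
  Saturated to 2900 m: -4.8 × 2.1 km = -10.08°C, so T = -5.78°C.
Environment:
  Environment, lower layer to 1900 m: -12.2 × 1.5 km = -18.3°C, so T = -10°C.
  Environment, upper layer to 2900 m: -5.6 × 1 km = -5.6°C, so T = -15.6°C.
T_parcel − T_env = -5.78 − (-15.6) = +9.82°C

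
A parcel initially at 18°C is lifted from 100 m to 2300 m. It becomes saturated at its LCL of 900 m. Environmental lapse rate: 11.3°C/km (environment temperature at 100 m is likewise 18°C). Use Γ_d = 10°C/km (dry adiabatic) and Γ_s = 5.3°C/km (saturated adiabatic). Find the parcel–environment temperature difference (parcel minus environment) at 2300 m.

Parcel:
  Dry to 900 m: -10 × 0.8 km = -8°C, so T = 10°C.
  Saturated to 2300 m: -5.3 × 1.4 km = -7.42°C, so T = 2.58°C.
Environment:
  Environment to 2300 m: -11.3 × 2.2 km = -24.86°C, so T = -6.86°C.
T_parcel − T_env = 2.58 − (-6.86) = +9.44°C

+9.44°C (parcel warmer than environment)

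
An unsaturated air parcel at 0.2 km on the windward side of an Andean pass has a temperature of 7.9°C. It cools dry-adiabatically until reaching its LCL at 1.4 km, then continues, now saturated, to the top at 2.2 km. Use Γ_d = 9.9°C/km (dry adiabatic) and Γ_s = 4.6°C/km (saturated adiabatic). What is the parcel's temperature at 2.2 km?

200 → 1400 m (dry, 9.9°C/km): ΔT = -9.9 × 1.2 = -11.88°C → T = -3.98°C
1400 → 2200 m (saturated, 4.6°C/km): ΔT = -4.6 × 0.8 = -3.68°C → T = -7.66°C

-7.66°C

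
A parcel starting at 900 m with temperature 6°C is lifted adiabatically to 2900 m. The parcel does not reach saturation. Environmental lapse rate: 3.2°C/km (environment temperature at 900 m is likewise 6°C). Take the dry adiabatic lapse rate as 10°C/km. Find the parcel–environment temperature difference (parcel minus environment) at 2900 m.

Parcel:
  900 → 2900 m (dry, 10°C/km): ΔT = -10 × 2 = -20°C → T = -14°C
Environment:
  900 → 2900 m (environment, 3.2°C/km): ΔT = -3.2 × 2 = -6.4°C → T = -0.4°C
T_parcel − T_env = -14 − (-0.4) = -13.6°C

-13.6°C (parcel cooler than environment)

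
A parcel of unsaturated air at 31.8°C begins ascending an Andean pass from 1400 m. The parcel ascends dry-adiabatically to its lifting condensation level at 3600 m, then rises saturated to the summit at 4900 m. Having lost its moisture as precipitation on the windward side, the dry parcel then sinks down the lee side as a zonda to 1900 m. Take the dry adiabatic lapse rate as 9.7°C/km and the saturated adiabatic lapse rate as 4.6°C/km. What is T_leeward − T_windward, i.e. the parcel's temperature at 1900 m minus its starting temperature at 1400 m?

From 1400 m to 3600 m (dry): cools by 9.7 × 2.2 = 21.34°C, giving 10.46°C.
From 3600 m to 4900 m (saturated): cools by 4.6 × 1.3 = 5.98°C, giving 4.48°C.
From 4900 m to 1900 m (dry descent): warms by 9.7 × 3 = 29.1°C, giving 33.58°C.
Net change vs windward start: 33.58 − 31.8 = +1.78°C

+1.78°C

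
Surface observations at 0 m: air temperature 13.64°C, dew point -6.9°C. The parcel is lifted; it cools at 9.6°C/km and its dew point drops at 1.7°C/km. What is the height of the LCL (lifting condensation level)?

T and T_d converge at 9.6 − 1.7 = 7.9°C per km
Height above start = (13.64 − (-6.9)) / 7.9 = 2.6 km
LCL altitude = 0 m + 2600 m = 2600 m

2600 m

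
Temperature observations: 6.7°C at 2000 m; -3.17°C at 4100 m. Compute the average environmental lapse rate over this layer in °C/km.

4.7°C/km

Γ = −ΔT/Δz = (6.7 − (-3.17)) / (4100 − 2000) m
  = 9.87°C / 2.1 km = 4.7°C/km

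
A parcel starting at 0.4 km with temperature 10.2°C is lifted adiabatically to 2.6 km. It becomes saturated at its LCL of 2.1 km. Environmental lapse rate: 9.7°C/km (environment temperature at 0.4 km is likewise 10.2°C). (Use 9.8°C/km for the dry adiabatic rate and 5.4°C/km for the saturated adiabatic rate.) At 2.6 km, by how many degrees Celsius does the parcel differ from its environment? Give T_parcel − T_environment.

+1.98°C (parcel warmer than environment)

Parcel:
  400 → 2100 m (dry, 9.8°C/km): ΔT = -9.8 × 1.7 = -16.66°C → T = -6.46°C
  2100 → 2600 m (saturated, 5.4°C/km): ΔT = -5.4 × 0.5 = -2.7°C → T = -9.16°C
Environment:
  400 → 2600 m (environment, 9.7°C/km): ΔT = -9.7 × 2.2 = -21.34°C → T = -11.14°C
T_parcel − T_env = -9.16 − (-11.14) = +1.98°C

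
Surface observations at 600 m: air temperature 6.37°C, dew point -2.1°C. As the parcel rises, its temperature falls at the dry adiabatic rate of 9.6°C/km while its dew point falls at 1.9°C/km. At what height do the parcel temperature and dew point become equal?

T and T_d converge at 9.6 − 1.9 = 7.7°C per km
Height above start = (6.37 − (-2.1)) / 7.7 = 1.1 km
LCL altitude = 600 m + 1100 m = 1700 m

1700 m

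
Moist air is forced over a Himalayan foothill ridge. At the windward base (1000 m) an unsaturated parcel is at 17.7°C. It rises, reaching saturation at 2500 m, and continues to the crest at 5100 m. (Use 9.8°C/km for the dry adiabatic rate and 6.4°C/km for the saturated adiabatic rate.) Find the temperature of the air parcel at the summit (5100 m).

-13.64°C

1000 → 2500 m (dry, 9.8°C/km): ΔT = -9.8 × 1.5 = -14.7°C → T = 3°C
2500 → 5100 m (saturated, 6.4°C/km): ΔT = -6.4 × 2.6 = -16.64°C → T = -13.64°C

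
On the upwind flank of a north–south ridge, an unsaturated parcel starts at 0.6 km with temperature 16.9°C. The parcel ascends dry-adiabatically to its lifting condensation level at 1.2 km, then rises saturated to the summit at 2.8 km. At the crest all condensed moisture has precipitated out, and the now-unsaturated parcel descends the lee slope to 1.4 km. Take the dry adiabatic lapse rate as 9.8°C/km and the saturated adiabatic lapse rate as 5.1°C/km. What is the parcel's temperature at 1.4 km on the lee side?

16.58°C

600 → 1200 m (dry, 9.8°C/km): ΔT = -9.8 × 0.6 = -5.88°C → T = 11.02°C
1200 → 2800 m (saturated, 5.1°C/km): ΔT = -5.1 × 1.6 = -8.16°C → T = 2.86°C
2800 → 1400 m (dry descent, 9.8°C/km): ΔT = +9.8 × 1.4 = +13.72°C → T = 16.58°C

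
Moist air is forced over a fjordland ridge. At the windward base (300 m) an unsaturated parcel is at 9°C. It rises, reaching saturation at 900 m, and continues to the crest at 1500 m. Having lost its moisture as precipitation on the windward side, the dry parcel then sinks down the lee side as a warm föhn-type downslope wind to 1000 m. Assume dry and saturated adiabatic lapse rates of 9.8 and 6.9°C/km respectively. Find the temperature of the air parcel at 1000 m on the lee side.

3.88°C

From 300 m to 900 m (dry): cools by 9.8 × 0.6 = 5.88°C, giving 3.12°C.
From 900 m to 1500 m (saturated): cools by 6.9 × 0.6 = 4.14°C, giving -1.02°C.
From 1500 m to 1000 m (dry descent): warms by 9.8 × 0.5 = 4.9°C, giving 3.88°C.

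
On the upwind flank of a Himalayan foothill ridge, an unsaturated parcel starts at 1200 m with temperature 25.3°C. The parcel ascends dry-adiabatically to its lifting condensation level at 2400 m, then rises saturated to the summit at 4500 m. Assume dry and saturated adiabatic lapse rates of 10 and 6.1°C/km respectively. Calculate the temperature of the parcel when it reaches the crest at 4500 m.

1200–2400 m, dry: Δz = 1.2 km ⇒ ΔT = -12°C; T = 13.3°C
2400–4500 m, saturated: Δz = 2.1 km ⇒ ΔT = -12.81°C; T = 0.49°C

0.49°C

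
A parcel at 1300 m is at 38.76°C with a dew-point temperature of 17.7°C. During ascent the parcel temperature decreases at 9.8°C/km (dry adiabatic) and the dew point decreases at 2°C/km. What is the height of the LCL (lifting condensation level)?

4000 m

T and T_d converge at 9.8 − 2 = 7.8°C per km
Height above start = (38.76 − 17.7) / 7.8 = 2.7 km
LCL altitude = 1300 m + 2700 m = 4000 m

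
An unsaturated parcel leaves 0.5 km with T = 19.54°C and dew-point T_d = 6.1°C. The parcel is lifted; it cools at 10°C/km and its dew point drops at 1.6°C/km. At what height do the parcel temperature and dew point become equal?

2.1 km

T and T_d converge at 10 − 1.6 = 8.4°C per km
Height above start = (19.54 − 6.1) / 8.4 = 1.6 km
LCL altitude = 500 m + 1600 m = 2100 m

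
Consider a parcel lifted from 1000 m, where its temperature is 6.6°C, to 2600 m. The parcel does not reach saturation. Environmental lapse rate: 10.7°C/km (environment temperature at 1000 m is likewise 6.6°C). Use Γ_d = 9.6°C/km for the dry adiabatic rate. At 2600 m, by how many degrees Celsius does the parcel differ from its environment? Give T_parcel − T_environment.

Parcel:
  1000–2600 m, dry: Δz = 1.6 km ⇒ ΔT = -15.36°C; T = -8.76°C
Environment:
  1000–2600 m, environment: Δz = 1.6 km ⇒ ΔT = -17.12°C; T = -10.52°C
T_parcel − T_env = -8.76 − (-10.52) = +1.76°C

+1.76°C (parcel warmer than environment)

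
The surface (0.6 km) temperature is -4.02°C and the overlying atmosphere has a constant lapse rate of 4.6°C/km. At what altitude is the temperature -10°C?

Height above start = (-4.02 − (-10)) / 4.6 = 1.3 km
Altitude = 600 m + 1300 m = 1900 m

1.9 km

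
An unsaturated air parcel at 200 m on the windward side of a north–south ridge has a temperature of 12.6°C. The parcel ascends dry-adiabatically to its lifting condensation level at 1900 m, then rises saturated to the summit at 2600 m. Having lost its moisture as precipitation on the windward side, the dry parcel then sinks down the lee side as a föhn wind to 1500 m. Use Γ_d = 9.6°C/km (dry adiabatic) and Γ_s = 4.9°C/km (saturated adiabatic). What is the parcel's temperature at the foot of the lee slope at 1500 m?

3.41°C

200 → 1900 m (dry, 9.6°C/km): ΔT = -9.6 × 1.7 = -16.32°C → T = -3.72°C
1900 → 2600 m (saturated, 4.9°C/km): ΔT = -4.9 × 0.7 = -3.43°C → T = -7.15°C
2600 → 1500 m (dry descent, 9.6°C/km): ΔT = +9.6 × 1.1 = +10.56°C → T = 3.41°C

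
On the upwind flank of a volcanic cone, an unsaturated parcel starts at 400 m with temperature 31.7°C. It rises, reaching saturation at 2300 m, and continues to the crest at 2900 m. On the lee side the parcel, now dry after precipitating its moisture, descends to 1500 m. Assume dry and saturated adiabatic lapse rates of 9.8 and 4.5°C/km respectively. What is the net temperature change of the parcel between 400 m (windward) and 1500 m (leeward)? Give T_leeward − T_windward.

-7.6°C

From 400 m to 2300 m (dry): cools by 9.8 × 1.9 = 18.62°C, giving 13.08°C.
From 2300 m to 2900 m (saturated): cools by 4.5 × 0.6 = 2.7°C, giving 10.38°C.
From 2900 m to 1500 m (dry descent): warms by 9.8 × 1.4 = 13.72°C, giving 24.1°C.
Net change vs windward start: 24.1 − 31.7 = -7.6°C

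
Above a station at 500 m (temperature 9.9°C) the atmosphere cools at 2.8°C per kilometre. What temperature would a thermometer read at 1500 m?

Environmental to 1500 m: -2.8 × 1 km = -2.8°C, so T = 7.1°C.

7.1°C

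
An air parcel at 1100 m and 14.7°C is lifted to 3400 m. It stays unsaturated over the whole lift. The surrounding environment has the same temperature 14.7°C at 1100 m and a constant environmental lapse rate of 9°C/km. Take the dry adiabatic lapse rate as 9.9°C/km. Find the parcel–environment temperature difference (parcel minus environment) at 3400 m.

-2.07°C (parcel cooler than environment)

Parcel:
  From 1100 m to 3400 m (dry): cools by 9.9 × 2.3 = 22.77°C, giving -8.07°C.
Environment:
  From 1100 m to 3400 m (environment): cools by 9 × 2.3 = 20.7°C, giving -6°C.
T_parcel − T_env = -8.07 − (-6) = -2.07°C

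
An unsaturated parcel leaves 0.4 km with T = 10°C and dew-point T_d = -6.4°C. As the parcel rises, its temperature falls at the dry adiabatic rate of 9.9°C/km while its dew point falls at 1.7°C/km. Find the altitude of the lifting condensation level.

T and T_d converge at 9.9 − 1.7 = 8.2°C per km
Height above start = (10 − (-6.4)) / 8.2 = 2 km
LCL altitude = 400 m + 2000 m = 2400 m

2.4 km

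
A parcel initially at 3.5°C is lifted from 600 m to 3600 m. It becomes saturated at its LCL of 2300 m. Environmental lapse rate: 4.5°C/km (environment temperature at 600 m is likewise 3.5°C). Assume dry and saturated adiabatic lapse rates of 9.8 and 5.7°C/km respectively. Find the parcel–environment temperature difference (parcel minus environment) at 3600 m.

Parcel:
  From 600 m to 2300 m (dry): cools by 9.8 × 1.7 = 16.66°C, giving -13.16°C.
  From 2300 m to 3600 m (saturated): cools by 5.7 × 1.3 = 7.41°C, giving -20.57°C.
Environment:
  From 600 m to 3600 m (environment): cools by 4.5 × 3 = 13.5°C, giving -10°C.
T_parcel − T_env = -20.57 − (-10) = -10.57°C

-10.57°C (parcel cooler than environment)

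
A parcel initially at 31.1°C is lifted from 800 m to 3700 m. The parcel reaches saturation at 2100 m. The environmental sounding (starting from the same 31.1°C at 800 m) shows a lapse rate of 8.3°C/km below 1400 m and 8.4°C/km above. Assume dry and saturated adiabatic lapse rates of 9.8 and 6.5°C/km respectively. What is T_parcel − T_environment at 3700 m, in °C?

+1.16°C (parcel warmer than environment)

Parcel:
  Dry to 2100 m: -9.8 × 1.3 km = -12.74°C, so T = 18.36°C.
  Saturated to 3700 m: -6.5 × 1.6 km = -10.4°C, so T = 7.96°C.
Environment:
  Environment, lower layer to 1400 m: -8.3 × 0.6 km = -4.98°C, so T = 26.12°C.
  Environment, upper layer to 3700 m: -8.4 × 2.3 km = -19.32°C, so T = 6.8°C.
T_parcel − T_env = 7.96 − 6.8 = +1.16°C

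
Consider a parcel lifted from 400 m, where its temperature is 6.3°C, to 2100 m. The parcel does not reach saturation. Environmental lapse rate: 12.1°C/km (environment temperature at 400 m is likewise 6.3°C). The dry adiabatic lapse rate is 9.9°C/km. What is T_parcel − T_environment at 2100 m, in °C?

Parcel:
  400 → 2100 m (dry, 9.9°C/km): ΔT = -9.9 × 1.7 = -16.83°C → T = -10.53°C
Environment:
  400 → 2100 m (environment, 12.1°C/km): ΔT = -12.1 × 1.7 = -20.57°C → T = -14.27°C
T_parcel − T_env = -10.53 − (-14.27) = +3.74°C

+3.74°C (parcel warmer than environment)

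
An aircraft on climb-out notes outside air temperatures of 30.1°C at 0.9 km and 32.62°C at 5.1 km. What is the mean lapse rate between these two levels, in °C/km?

Γ = −ΔT/Δz = (30.1 − 32.62) / (5100 − 900) m
  = -2.52°C / 4.2 km = -0.6°C/km

-0.6°C/km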